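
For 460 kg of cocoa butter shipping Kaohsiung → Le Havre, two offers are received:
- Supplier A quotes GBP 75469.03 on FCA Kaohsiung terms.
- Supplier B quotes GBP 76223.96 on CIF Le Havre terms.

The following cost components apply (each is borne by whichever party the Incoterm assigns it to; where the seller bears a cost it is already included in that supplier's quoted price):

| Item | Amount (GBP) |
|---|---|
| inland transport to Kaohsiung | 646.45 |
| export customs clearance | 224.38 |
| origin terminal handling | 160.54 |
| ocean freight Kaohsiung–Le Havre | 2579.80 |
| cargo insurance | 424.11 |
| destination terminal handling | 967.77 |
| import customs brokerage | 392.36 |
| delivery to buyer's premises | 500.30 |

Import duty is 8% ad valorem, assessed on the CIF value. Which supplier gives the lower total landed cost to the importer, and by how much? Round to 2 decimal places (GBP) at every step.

Supplier A (FCA):
CIF value = FCA price + origin terminal + freight + insurance = 75469.03 + 160.54 + 2579.80 + 424.11 = 78633.48
Import duty = 78633.48 × 8% = 6290.68
Buyer bears (A): 160.54 + 2579.80 + 424.11 + 967.77 + 392.36 + 500.30 = 5024.88
Landed cost (A) = invoice 75469.03 + 5024.88 + duty 6290.68 = 86784.59
Supplier B (CIF):
The CIF price already equals the CIF value: 76223.96
Import duty = 76223.96 × 8% = 6097.92
Buyer bears (B): 967.77 + 392.36 + 500.30 = 1860.43
Landed cost (B) = invoice 76223.96 + 1860.43 + duty 6097.92 = 84182.31
Difference = |86784.59 − 84182.31| = 2602.28

Supplier B is cheaper by GBP 2602.28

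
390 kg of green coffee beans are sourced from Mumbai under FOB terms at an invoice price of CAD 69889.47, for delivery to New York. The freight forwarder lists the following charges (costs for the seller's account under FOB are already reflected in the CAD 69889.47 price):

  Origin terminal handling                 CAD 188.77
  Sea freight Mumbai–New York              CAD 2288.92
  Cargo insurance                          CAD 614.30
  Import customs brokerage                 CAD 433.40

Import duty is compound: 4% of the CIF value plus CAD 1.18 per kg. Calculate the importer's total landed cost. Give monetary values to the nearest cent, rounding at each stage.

Total landed cost: CAD 76598.00

FOB: the seller bears costs until goods are on board at the origin port; the buyer bears freight, insurance and all costs thereafter.
Already in the invoice (seller's account under FOB): origin terminal — exclude.
CIF value = FOB price + freight + insurance = 69889.47 + 2288.92 + 614.30 = 72792.69
Ad valorem component: 72792.69 × 4% = 2911.71
Specific component: 390 × 1.18 = 460.20
Import duty = 2911.71 + 460.20 = 3371.91
Buyer bears: freight 2288.92 + insurance 614.30 + brokerage 433.40 + duty 3371.91 = 6708.53
Landed cost = invoice 69889.47 + 6708.53 = 76598.00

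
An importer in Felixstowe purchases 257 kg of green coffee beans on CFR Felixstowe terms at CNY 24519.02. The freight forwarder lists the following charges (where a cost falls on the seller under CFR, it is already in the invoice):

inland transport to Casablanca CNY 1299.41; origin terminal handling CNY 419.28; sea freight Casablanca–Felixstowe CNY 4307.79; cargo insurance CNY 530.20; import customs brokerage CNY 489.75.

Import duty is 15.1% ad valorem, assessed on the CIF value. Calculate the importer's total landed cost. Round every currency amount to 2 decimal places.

Total landed cost: CNY 29321.40

CFR: the seller pays costs through ocean freight to the destination port, but not insurance.
Already in the invoice (seller's account under CFR): inland to port, origin terminal, freight — exclude.
CIF value = CFR price + insurance = 24519.02 + 530.20 = 25049.22
Import duty = 25049.22 × 15.1% = 3782.43
Buyer bears: insurance 530.20 + brokerage 489.75 + duty 3782.43 = 4802.38
Landed cost = invoice 24519.02 + 4802.38 = 29321.40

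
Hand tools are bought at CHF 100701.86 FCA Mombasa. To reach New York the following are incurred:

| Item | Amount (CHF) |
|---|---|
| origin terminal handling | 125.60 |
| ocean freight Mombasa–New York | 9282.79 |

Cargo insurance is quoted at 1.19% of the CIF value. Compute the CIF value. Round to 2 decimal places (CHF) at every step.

CIF value: CHF 111436.34

Let C be the CIF value. C = FCA price + pre-shipment costs + freight + 1.19% × C
C − 1.19% × C = 100701.86 + 125.60 + 9282.79
0.9881 × C = 110110.25
C = 110110.25 / 0.9881 = 111436.34
Insurance premium = 1.19% × 111436.34 = 1326.09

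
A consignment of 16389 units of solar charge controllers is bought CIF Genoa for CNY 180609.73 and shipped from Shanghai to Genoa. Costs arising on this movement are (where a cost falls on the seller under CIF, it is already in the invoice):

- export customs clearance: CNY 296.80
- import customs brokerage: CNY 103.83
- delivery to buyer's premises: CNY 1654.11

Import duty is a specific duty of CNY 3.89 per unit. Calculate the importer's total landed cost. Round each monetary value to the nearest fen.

Total landed cost: CNY 246120.88

CIF: the seller pays costs through ocean freight and marine insurance to the destination port.
Already in the invoice (seller's account under CIF): export clearance — exclude.
The CIF price already equals the CIF value: 180609.73
Import duty = 16389 × 3.89 = 63753.21
Buyer bears: brokerage 103.83 + delivery 1654.11 + duty 63753.21 = 65511.15
Landed cost = invoice 180609.73 + 65511.15 = 246120.88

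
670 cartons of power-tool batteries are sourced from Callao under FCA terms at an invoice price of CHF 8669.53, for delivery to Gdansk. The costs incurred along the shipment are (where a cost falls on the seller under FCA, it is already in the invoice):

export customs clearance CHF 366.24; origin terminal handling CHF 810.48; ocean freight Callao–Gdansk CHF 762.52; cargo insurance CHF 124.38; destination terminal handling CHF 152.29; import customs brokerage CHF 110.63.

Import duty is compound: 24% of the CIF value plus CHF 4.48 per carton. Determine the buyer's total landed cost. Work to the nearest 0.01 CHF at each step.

FCA: the seller delivers export-cleared goods to the carrier; the buyer bears costs from that point.
Already in the invoice (seller's account under FCA): export clearance — exclude.
CIF value = FCA price + origin terminal + freight + insurance = 8669.53 + 810.48 + 762.52 + 124.38 = 10366.91
Ad valorem component: 10366.91 × 24% = 2488.06
Specific component: 670 × 4.48 = 3001.60
Import duty = 2488.06 + 3001.60 = 5489.66
Buyer bears: origin terminal 810.48 + freight 762.52 + insurance 124.38 + destination terminal 152.29 + brokerage 110.63 + duty 5489.66 = 7449.96
Landed cost = invoice 8669.53 + 7449.96 = 16119.49

Total landed cost: CHF 16119.49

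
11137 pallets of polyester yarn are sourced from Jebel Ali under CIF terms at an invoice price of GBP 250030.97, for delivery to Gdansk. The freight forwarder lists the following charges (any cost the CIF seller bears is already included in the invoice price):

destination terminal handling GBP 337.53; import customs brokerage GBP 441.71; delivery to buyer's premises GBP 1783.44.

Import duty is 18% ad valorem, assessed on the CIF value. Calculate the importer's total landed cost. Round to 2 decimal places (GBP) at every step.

Total landed cost: GBP 297599.22

CIF: the seller pays costs through ocean freight and marine insurance to the destination port.
The CIF price already equals the CIF value: 250030.97
Import duty = 250030.97 × 18% = 45005.57
Buyer bears: destination terminal 337.53 + brokerage 441.71 + delivery 1783.44 + duty 45005.57 = 47568.25
Landed cost = invoice 250030.97 + 47568.25 = 297599.22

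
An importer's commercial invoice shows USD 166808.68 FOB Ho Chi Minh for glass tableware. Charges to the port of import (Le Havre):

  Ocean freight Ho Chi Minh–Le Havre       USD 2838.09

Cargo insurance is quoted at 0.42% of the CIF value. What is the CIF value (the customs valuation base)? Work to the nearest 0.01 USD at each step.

Let C be the CIF value. C = FOB price + freight + 0.42% × C
C − 0.42% × C = 166808.68 + 2838.09
0.9958 × C = 169646.77
C = 169646.77 / 0.9958 = 170362.29
Insurance premium = 0.42% × 170362.29 = 715.52

CIF value: USD 170362.29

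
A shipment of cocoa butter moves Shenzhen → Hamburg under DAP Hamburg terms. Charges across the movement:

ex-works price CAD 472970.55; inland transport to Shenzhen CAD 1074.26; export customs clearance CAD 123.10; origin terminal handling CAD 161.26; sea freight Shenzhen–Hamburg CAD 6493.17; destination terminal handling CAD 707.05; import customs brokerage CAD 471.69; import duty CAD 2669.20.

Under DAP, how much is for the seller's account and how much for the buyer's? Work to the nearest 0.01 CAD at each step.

Seller: CAD 481529.39; buyer: CAD 3140.89

DAP: the seller bears all costs to the named destination except import duty and clearance.
Seller's account: goods 472970.55 + inland to port 1074.26 + export clearance 123.10 + origin terminal 161.26 + freight 6493.17 + destination terminal 707.05 = 481529.39
Buyer's account: brokerage 471.69 + duty 2669.20 = 3140.89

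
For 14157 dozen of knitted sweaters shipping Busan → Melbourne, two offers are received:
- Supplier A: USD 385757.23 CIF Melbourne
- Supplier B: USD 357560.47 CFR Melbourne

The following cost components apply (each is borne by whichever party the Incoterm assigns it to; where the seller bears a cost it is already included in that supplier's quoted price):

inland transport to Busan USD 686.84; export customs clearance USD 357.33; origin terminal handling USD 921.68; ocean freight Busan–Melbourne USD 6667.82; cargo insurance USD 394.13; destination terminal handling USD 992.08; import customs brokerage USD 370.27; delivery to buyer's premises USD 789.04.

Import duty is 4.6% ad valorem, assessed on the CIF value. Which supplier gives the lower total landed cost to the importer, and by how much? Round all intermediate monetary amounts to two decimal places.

Supplier B is cheaper by USD 29081.55

Supplier A (CIF):
The CIF price already equals the CIF value: 385757.23
Import duty = 385757.23 × 4.6% = 17744.83
Buyer bears (A): 992.08 + 370.27 + 789.04 = 2151.39
Landed cost (A) = invoice 385757.23 + 2151.39 + duty 17744.83 = 405653.45
Supplier B (CFR):
CIF value = CFR price + insurance = 357560.47 + 394.13 = 357954.60
Import duty = 357954.60 × 4.6% = 16465.91
Buyer bears (B): 394.13 + 992.08 + 370.27 + 789.04 = 2545.52
Landed cost (B) = invoice 357560.47 + 2545.52 + duty 16465.91 = 376571.90
Difference = |405653.45 − 376571.90| = 29081.55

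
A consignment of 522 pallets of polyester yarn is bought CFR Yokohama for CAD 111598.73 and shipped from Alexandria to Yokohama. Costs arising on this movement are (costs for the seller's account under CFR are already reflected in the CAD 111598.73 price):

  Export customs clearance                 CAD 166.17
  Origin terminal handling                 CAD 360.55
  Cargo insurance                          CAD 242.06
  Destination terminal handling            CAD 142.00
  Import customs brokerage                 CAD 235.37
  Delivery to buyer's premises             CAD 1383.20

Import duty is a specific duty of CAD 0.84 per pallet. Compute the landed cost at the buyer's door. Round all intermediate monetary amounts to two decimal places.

Total landed cost: CAD 114039.84

CFR: the seller pays costs through ocean freight to the destination port, but not insurance.
Already in the invoice (seller's account under CFR): export clearance, origin terminal — exclude.
CIF value = CFR price + insurance = 111598.73 + 242.06 = 111840.79
Import duty = 522 × 0.84 = 438.48
Buyer bears: insurance 242.06 + destination terminal 142.00 + brokerage 235.37 + delivery 1383.20 + duty 438.48 = 2441.11
Landed cost = invoice 111598.73 + 2441.11 = 114039.84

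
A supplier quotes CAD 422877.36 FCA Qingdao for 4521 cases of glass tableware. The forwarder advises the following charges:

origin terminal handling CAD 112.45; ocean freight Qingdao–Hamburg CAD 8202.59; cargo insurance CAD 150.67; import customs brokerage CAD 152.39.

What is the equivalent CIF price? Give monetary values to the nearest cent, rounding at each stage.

Not relevant to the conversion: brokerage — on the buyer under both terms; not part of either seller's price.
From FCA to CIF, the seller additionally bears: origin terminal, freight, insurance.
CIF price = 422877.36 + 112.45 + 8202.59 + 150.67 = 431343.07

CIF price: CAD 431343.07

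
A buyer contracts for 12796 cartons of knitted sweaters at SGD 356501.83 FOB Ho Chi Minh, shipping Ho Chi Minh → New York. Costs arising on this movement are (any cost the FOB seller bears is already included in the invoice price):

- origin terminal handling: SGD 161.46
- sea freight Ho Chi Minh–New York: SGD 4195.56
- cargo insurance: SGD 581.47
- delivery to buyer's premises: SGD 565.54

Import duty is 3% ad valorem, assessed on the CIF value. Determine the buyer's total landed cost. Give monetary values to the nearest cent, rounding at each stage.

Total landed cost: SGD 372682.77

FOB: the seller bears costs until goods are on board at the origin port; the buyer bears freight, insurance and all costs thereafter.
Already in the invoice (seller's account under FOB): origin terminal — exclude.
CIF value = FOB price + freight + insurance = 356501.83 + 4195.56 + 581.47 = 361278.86
Import duty = 361278.86 × 3% = 10838.37
Buyer bears: freight 4195.56 + insurance 581.47 + delivery 565.54 + duty 10838.37 = 16180.94
Landed cost = invoice 356501.83 + 16180.94 = 372682.77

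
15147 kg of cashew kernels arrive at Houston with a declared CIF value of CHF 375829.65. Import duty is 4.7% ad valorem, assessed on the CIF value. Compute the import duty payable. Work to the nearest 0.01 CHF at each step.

Import duty = 375829.65 × 4.7% = 17663.99

Import duty: CHF 17663.99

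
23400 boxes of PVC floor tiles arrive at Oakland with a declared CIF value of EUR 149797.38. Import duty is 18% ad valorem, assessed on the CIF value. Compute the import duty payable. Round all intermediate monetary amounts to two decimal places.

Import duty: EUR 26963.53

Import duty = 149797.38 × 18% = 26963.53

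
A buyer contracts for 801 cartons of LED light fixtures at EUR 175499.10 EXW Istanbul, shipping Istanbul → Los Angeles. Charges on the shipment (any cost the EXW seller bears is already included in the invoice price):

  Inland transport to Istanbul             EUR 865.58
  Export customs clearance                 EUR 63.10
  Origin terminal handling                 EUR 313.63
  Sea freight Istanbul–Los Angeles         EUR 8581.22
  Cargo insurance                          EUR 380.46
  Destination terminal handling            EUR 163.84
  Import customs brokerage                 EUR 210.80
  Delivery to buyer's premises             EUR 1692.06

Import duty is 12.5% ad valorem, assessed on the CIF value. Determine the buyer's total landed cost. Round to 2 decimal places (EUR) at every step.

Total landed cost: EUR 210982.68

EXW: the seller makes goods available at their premises; the buyer bears all onward costs.
CIF value = EXW price + inland to port + export clearance + origin terminal + freight + insurance = 175499.10 + 865.58 + 63.10 + 313.63 + 8581.22 + 380.46 = 185703.09
Import duty = 185703.09 × 12.5% = 23212.89
Buyer bears: inland to port 865.58 + export clearance 63.10 + origin terminal 313.63 + freight 8581.22 + insurance 380.46 + destination terminal 163.84 + brokerage 210.80 + delivery 1692.06 + duty 23212.89 = 35483.58
Landed cost = invoice 175499.10 + 35483.58 = 210982.68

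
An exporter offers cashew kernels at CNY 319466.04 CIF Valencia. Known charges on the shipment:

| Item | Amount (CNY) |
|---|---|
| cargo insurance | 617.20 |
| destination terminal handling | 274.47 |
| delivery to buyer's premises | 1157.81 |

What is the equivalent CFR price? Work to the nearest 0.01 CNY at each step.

CFR price: CNY 318848.84

Not relevant to the conversion: destination terminal, delivery — on the buyer under both terms; not part of either seller's price.
From CIF to CFR, the seller no longer bears: insurance.
CFR price = 319466.04 − 617.20 = 318848.84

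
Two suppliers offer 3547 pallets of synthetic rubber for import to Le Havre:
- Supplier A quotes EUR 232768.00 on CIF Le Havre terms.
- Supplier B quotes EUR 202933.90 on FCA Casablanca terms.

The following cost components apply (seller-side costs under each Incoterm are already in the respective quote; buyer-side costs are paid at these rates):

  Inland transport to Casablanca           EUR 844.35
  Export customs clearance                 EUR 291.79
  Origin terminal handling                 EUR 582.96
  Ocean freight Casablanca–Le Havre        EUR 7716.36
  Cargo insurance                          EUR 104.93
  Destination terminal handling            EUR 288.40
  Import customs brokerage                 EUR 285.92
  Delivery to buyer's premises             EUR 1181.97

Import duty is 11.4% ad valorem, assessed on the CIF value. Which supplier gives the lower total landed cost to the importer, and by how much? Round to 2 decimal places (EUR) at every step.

Supplier A (CIF):
The CIF price already equals the CIF value: 232768.00
Import duty = 232768.00 × 11.4% = 26535.55
Buyer bears (A): 288.40 + 285.92 + 1181.97 = 1756.29
Landed cost (A) = invoice 232768.00 + 1756.29 + duty 26535.55 = 261059.84
Supplier B (FCA):
CIF value = FCA price + origin terminal + freight + insurance = 202933.90 + 582.96 + 7716.36 + 104.93 = 211338.15
Import duty = 211338.15 × 11.4% = 24092.55
Buyer bears (B): 582.96 + 7716.36 + 104.93 + 288.40 + 285.92 + 1181.97 = 10160.54
Landed cost (B) = invoice 202933.90 + 10160.54 + duty 24092.55 = 237186.99
Difference = |261059.84 − 237186.99| = 23872.85

Supplier B is cheaper by EUR 23872.85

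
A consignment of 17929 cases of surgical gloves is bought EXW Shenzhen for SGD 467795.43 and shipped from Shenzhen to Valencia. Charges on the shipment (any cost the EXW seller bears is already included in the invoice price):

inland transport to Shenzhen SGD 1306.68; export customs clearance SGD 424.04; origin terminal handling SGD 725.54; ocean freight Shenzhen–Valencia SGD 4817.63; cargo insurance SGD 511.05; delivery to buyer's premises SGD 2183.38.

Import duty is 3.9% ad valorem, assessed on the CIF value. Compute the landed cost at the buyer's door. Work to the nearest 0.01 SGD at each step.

Total landed cost: SGD 496311.38

EXW: the seller makes goods available at their premises; the buyer bears all onward costs.
CIF value = EXW price + inland to port + export clearance + origin terminal + freight + insurance = 467795.43 + 1306.68 + 424.04 + 725.54 + 4817.63 + 511.05 = 475580.37
Import duty = 475580.37 × 3.9% = 18547.63
Buyer bears: inland to port 1306.68 + export clearance 424.04 + origin terminal 725.54 + freight 4817.63 + insurance 511.05 + delivery 2183.38 + duty 18547.63 = 28515.95
Landed cost = invoice 467795.43 + 28515.95 = 496311.38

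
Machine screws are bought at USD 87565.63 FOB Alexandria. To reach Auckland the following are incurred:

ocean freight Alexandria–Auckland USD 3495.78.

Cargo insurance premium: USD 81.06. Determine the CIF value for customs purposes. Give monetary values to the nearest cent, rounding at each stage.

CIF value: USD 91142.47

CIF = FOB price + freight + insurance
CIF = 87565.63 + 3495.78 + 81.06 = 91142.47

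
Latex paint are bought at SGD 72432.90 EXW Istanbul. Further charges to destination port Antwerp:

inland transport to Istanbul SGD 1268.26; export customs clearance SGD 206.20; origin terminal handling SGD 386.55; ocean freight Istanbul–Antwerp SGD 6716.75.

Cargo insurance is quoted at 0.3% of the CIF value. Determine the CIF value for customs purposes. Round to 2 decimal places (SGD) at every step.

Let C be the CIF value. C = EXW price + pre-shipment costs + freight + 0.3% × C
C − 0.3% × C = 72432.90 + 1268.26 + 206.20 + 386.55 + 6716.75
0.997 × C = 81010.66
C = 81010.66 / 0.997 = 81254.42
Insurance premium = 0.3% × 81254.42 = 243.76

CIF value: SGD 81254.42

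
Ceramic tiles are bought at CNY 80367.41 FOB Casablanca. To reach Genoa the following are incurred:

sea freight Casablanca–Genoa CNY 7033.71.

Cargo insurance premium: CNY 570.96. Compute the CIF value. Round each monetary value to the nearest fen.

CIF value: CNY 87972.08

CIF = FOB price + freight + insurance
CIF = 80367.41 + 7033.71 + 570.96 = 87972.08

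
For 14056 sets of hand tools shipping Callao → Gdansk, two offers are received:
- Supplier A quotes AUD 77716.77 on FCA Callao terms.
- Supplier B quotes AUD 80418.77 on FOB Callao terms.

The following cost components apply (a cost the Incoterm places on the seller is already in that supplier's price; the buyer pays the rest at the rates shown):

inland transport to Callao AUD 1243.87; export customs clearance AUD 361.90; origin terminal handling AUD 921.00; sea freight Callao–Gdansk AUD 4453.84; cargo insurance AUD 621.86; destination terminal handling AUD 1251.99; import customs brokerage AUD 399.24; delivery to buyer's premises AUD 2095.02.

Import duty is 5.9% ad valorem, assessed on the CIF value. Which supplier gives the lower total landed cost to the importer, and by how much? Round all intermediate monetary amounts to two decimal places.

Supplier A is cheaper by AUD 1886.08

Supplier A (FCA):
CIF value = FCA price + origin terminal + freight + insurance = 77716.77 + 921.00 + 4453.84 + 621.86 = 83713.47
Import duty = 83713.47 × 5.9% = 4939.09
Buyer bears (A): 921.00 + 4453.84 + 621.86 + 1251.99 + 399.24 + 2095.02 = 9742.95
Landed cost (A) = invoice 77716.77 + 9742.95 + duty 4939.09 = 92398.81
Supplier B (FOB):
CIF value = FOB price + freight + insurance = 80418.77 + 4453.84 + 621.86 = 85494.47
Import duty = 85494.47 × 5.9% = 5044.17
Buyer bears (B): 4453.84 + 621.86 + 1251.99 + 399.24 + 2095.02 = 8821.95
Landed cost (B) = invoice 80418.77 + 8821.95 + duty 5044.17 = 94284.89
Difference = |92398.81 − 94284.89| = 1886.08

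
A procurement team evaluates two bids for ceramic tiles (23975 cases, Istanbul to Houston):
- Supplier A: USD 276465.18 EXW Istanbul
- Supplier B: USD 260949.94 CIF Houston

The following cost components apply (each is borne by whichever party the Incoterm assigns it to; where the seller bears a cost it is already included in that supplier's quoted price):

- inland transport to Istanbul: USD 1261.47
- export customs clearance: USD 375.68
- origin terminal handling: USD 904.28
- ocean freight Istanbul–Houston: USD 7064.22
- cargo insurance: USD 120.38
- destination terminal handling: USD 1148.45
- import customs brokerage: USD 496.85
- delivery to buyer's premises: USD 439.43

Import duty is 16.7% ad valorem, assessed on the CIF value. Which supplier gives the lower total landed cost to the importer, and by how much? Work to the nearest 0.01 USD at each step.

Supplier B is cheaper by USD 29456.56

Supplier A (EXW):
CIF value = EXW price + inland to port + export clearance + origin terminal + freight + insurance = 276465.18 + 1261.47 + 375.68 + 904.28 + 7064.22 + 120.38 = 286191.21
Import duty = 286191.21 × 16.7% = 47793.93
Buyer bears (A): 1261.47 + 375.68 + 904.28 + 7064.22 + 120.38 + 1148.45 + 496.85 + 439.43 = 11810.76
Landed cost (A) = invoice 276465.18 + 11810.76 + duty 47793.93 = 336069.87
Supplier B (CIF):
The CIF price already equals the CIF value: 260949.94
Import duty = 260949.94 × 16.7% = 43578.64
Buyer bears (B): 1148.45 + 496.85 + 439.43 = 2084.73
Landed cost (B) = invoice 260949.94 + 2084.73 + duty 43578.64 = 306613.31
Difference = |336069.87 − 306613.31| = 29456.56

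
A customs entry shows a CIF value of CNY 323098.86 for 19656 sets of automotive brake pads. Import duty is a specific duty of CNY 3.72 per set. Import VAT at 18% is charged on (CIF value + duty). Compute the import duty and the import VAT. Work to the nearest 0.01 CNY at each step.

Import duty: CNY 73120.32; import VAT: CNY 71319.45

Import duty = 19656 × 3.72 = 73120.32
VAT base = CIF + duty = 323098.86 + 73120.32 = 396219.18
Import VAT = 396219.18 × 18% = 71319.45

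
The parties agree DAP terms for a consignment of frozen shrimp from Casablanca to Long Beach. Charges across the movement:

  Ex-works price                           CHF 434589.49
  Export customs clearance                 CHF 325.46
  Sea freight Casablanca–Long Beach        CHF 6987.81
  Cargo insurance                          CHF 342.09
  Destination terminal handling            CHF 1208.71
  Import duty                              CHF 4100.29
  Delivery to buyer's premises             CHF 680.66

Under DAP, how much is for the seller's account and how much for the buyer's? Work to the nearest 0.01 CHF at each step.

Seller: CHF 444134.22; buyer: CHF 4100.29

DAP: the seller bears all costs to the named destination except import duty and clearance.
Seller's account: goods 434589.49 + export clearance 325.46 + freight 6987.81 + insurance 342.09 + destination terminal 1208.71 + delivery 680.66 = 444134.22
Buyer's account: duty 4100.29 = 4100.29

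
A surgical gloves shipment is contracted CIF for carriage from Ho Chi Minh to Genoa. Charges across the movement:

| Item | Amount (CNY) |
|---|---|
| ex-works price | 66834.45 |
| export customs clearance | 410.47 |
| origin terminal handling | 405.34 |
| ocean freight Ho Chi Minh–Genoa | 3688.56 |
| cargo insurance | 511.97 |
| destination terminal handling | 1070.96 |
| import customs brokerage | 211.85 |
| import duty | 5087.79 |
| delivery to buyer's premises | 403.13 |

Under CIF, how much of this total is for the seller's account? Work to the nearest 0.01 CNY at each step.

Seller's account: CNY 71850.79

CIF: the seller pays costs through ocean freight and marine insurance to the destination port.
Seller's account: goods 66834.45 + export clearance 410.47 + origin terminal 405.34 + freight 3688.56 + insurance 511.97 = 71850.79
Buyer's account: destination terminal 1070.96 + brokerage 211.85 + duty 5087.79 + delivery 403.13 = 6773.73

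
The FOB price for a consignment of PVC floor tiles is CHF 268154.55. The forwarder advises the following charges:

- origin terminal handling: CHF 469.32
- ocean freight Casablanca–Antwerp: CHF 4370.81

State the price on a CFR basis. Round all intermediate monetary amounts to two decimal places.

CFR price: CHF 272525.36

Not relevant to the conversion: origin terminal — on the seller under both FOB and CFR; already in the FOB price and stays in the CFR price.
From FOB to CFR, the seller additionally bears: freight.
CFR price = 268154.55 + 4370.81 = 272525.36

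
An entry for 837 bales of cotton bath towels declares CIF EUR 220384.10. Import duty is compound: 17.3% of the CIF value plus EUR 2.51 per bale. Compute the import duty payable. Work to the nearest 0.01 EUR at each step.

Ad valorem component: 220384.10 × 17.3% = 38126.45
Specific component: 837 × 2.51 = 2100.87
Import duty = 38126.45 + 2100.87 = 40227.32

Import duty: EUR 40227.32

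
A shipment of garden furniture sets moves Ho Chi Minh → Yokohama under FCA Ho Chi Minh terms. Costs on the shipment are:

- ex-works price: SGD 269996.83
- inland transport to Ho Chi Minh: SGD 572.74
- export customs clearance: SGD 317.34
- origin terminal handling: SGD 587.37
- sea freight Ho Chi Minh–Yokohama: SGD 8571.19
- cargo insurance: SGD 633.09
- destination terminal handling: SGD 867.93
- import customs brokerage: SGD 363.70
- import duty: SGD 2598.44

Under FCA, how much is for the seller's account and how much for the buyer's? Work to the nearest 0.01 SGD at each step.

Seller: SGD 270886.91; buyer: SGD 13621.72

FCA: the seller delivers export-cleared goods to the carrier; the buyer bears costs from that point.
Seller's account: goods 269996.83 + inland to port 572.74 + export clearance 317.34 = 270886.91
Buyer's account: origin terminal 587.37 + freight 8571.19 + insurance 633.09 + destination terminal 867.93 + brokerage 363.70 + duty 2598.44 = 13621.72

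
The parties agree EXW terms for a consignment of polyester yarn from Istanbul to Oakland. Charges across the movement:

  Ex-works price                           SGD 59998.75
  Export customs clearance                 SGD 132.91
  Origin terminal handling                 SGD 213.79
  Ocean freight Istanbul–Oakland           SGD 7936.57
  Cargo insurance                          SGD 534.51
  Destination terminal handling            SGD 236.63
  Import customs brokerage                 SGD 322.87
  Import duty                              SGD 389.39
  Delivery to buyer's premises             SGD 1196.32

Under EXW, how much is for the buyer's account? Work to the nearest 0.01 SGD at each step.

EXW: the seller makes goods available at their premises; the buyer bears all onward costs.
Seller's account: goods 59998.75 = 59998.75
Buyer's account: export clearance 132.91 + origin terminal 213.79 + freight 7936.57 + insurance 534.51 + destination terminal 236.63 + brokerage 322.87 + duty 389.39 + delivery 1196.32 = 10962.99

Buyer's account: SGD 10962.99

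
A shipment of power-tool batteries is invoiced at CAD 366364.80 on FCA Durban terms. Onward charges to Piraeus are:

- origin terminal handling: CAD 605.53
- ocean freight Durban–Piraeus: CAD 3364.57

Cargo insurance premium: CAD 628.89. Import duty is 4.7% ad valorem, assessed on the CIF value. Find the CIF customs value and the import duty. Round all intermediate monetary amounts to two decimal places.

CIF = FCA price + pre-shipment costs + freight + insurance
CIF = 366364.80 + 605.53 + 3364.57 + 628.89 = 370963.79
Import duty = 370963.79 × 4.7% = 17435.30

CIF value: CAD 370963.79; import duty: CAD 17435.30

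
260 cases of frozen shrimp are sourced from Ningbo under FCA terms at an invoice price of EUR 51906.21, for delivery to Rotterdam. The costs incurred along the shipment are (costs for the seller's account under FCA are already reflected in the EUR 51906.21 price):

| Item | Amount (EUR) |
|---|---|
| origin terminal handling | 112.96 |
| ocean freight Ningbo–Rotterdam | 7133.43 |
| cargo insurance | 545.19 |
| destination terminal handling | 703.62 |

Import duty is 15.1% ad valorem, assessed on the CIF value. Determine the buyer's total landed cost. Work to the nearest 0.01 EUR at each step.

FCA: the seller delivers export-cleared goods to the carrier; the buyer bears costs from that point.
CIF value = FCA price + origin terminal + freight + insurance = 51906.21 + 112.96 + 7133.43 + 545.19 = 59697.79
Import duty = 59697.79 × 15.1% = 9014.37
Buyer bears: origin terminal 112.96 + freight 7133.43 + insurance 545.19 + destination terminal 703.62 + duty 9014.37 = 17509.57
Landed cost = invoice 51906.21 + 17509.57 = 69415.78

Total landed cost: EUR 69415.78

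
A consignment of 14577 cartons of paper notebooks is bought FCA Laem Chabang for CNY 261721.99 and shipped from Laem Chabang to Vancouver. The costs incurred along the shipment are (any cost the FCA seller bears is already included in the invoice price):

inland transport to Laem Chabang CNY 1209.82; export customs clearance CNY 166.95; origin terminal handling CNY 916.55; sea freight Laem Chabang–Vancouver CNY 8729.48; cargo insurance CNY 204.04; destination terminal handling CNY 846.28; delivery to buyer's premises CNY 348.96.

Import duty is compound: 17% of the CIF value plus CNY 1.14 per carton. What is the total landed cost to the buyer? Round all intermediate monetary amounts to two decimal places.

FCA: the seller delivers export-cleared goods to the carrier; the buyer bears costs from that point.
Already in the invoice (seller's account under FCA): inland to port, export clearance — exclude.
CIF value = FCA price + origin terminal + freight + insurance = 261721.99 + 916.55 + 8729.48 + 204.04 = 271572.06
Ad valorem component: 271572.06 × 17% = 46167.25
Specific component: 14577 × 1.14 = 16617.78
Import duty = 46167.25 + 16617.78 = 62785.03
Buyer bears: origin terminal 916.55 + freight 8729.48 + insurance 204.04 + destination terminal 846.28 + delivery 348.96 + duty 62785.03 = 73830.34
Landed cost = invoice 261721.99 + 73830.34 = 335552.33

Total landed cost: CNY 335552.33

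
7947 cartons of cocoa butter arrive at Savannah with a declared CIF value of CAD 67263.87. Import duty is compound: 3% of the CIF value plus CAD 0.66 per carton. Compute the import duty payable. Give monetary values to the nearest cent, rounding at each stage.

Import duty: CAD 7262.94

Ad valorem component: 67263.87 × 3% = 2017.92
Specific component: 7947 × 0.66 = 5245.02
Import duty = 2017.92 + 5245.02 = 7262.94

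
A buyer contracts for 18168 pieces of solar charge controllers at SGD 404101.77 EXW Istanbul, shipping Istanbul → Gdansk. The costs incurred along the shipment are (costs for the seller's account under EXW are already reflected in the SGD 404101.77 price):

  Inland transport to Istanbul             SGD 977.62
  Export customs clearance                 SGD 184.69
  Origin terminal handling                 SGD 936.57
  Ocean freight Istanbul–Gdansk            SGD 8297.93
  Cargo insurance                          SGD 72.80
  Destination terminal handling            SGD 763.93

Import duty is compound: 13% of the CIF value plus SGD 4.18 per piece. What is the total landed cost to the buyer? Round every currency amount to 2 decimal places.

EXW: the seller makes goods available at their premises; the buyer bears all onward costs.
CIF value = EXW price + inland to port + export clearance + origin terminal + freight + insurance = 404101.77 + 977.62 + 184.69 + 936.57 + 8297.93 + 72.80 = 414571.38
Ad valorem component: 414571.38 × 13% = 53894.28
Specific component: 18168 × 4.18 = 75942.24
Import duty = 53894.28 + 75942.24 = 129836.52
Buyer bears: inland to port 977.62 + export clearance 184.69 + origin terminal 936.57 + freight 8297.93 + insurance 72.80 + destination terminal 763.93 + duty 129836.52 = 141070.06
Landed cost = invoice 404101.77 + 141070.06 = 545171.83

Total landed cost: SGD 545171.83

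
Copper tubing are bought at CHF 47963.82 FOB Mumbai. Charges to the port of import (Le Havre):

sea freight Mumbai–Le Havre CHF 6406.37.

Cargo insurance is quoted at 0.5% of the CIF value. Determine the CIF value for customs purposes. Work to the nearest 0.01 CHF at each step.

CIF value: CHF 54643.41

Let C be the CIF value. C = FOB price + freight + 0.5% × C
C − 0.5% × C = 47963.82 + 6406.37
0.995 × C = 54370.19
C = 54370.19 / 0.995 = 54643.41
Insurance premium = 0.5% × 54643.41 = 273.22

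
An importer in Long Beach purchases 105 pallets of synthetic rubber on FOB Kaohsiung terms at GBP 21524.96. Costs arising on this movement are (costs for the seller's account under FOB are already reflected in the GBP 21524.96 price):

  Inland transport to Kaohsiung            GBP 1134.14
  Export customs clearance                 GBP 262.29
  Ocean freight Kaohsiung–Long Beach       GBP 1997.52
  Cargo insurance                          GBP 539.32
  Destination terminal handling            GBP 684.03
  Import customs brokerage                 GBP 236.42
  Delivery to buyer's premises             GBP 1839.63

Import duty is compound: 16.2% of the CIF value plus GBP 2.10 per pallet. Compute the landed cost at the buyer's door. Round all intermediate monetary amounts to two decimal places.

Total landed cost: GBP 30940.39

FOB: the seller bears costs until goods are on board at the origin port; the buyer bears freight, insurance and all costs thereafter.
Already in the invoice (seller's account under FOB): inland to port, export clearance — exclude.
CIF value = FOB price + freight + insurance = 21524.96 + 1997.52 + 539.32 = 24061.80
Ad valorem component: 24061.80 × 16.2% = 3898.01
Specific component: 105 × 2.10 = 220.50
Import duty = 3898.01 + 220.50 = 4118.51
Buyer bears: freight 1997.52 + insurance 539.32 + destination terminal 684.03 + brokerage 236.42 + delivery 1839.63 + duty 4118.51 = 9415.43
Landed cost = invoice 21524.96 + 9415.43 = 30940.39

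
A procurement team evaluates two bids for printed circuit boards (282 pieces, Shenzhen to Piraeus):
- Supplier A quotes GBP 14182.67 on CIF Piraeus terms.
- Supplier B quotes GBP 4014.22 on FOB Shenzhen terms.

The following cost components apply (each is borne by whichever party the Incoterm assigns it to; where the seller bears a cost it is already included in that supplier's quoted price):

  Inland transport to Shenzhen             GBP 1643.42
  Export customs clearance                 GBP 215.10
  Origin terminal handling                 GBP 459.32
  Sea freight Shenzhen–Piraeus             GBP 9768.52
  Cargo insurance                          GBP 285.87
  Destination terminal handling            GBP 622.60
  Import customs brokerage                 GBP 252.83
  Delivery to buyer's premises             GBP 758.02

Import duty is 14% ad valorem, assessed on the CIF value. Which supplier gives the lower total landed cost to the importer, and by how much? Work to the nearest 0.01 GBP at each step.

Supplier A (CIF):
The CIF price already equals the CIF value: 14182.67
Import duty = 14182.67 × 14% = 1985.57
Buyer bears (A): 622.60 + 252.83 + 758.02 = 1633.45
Landed cost (A) = invoice 14182.67 + 1633.45 + duty 1985.57 = 17801.69
Supplier B (FOB):
CIF value = FOB price + freight + insurance = 4014.22 + 9768.52 + 285.87 = 14068.61
Import duty = 14068.61 × 14% = 1969.61
Buyer bears (B): 9768.52 + 285.87 + 622.60 + 252.83 + 758.02 = 11687.84
Landed cost (B) = invoice 4014.22 + 11687.84 + duty 1969.61 = 17671.67
Difference = |17801.69 − 17671.67| = 130.02

Supplier B is cheaper by GBP 130.02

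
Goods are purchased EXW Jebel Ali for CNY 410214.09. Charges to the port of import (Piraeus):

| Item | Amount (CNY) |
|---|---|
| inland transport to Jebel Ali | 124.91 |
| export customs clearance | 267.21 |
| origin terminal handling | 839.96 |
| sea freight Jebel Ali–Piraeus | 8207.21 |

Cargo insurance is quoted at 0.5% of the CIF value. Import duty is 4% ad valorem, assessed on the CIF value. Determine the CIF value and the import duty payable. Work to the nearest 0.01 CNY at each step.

CIF value: CNY 421762.19; import duty: CNY 16870.49

Let C be the CIF value. C = EXW price + pre-shipment costs + freight + 0.5% × C
C − 0.5% × C = 410214.09 + 124.91 + 267.21 + 839.96 + 8207.21
0.995 × C = 419653.38
C = 419653.38 / 0.995 = 421762.19
Insurance premium = 0.5% × 421762.19 = 2108.81
Import duty = 421762.19 × 4% = 16870.49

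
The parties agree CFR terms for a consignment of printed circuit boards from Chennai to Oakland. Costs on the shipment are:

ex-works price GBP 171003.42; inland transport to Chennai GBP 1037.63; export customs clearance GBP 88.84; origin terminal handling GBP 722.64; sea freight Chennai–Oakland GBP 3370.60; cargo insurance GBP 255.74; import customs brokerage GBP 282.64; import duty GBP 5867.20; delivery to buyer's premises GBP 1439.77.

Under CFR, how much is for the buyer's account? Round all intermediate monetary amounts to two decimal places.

Buyer's account: GBP 7845.35

CFR: the seller pays costs through ocean freight to the destination port, but not insurance.
Seller's account: goods 171003.42 + inland to port 1037.63 + export clearance 88.84 + origin terminal 722.64 + freight 3370.60 = 176223.13
Buyer's account: insurance 255.74 + brokerage 282.64 + duty 5867.20 + delivery 1439.77 = 7845.35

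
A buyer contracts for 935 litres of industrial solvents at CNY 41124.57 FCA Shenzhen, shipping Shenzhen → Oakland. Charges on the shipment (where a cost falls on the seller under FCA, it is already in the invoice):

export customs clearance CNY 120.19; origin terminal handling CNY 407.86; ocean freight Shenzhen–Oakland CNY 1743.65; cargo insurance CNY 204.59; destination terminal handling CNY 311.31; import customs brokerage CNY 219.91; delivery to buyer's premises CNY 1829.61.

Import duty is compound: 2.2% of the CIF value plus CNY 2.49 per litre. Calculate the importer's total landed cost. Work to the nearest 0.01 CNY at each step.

Total landed cost: CNY 49126.22

FCA: the seller delivers export-cleared goods to the carrier; the buyer bears costs from that point.
Already in the invoice (seller's account under FCA): export clearance — exclude.
CIF value = FCA price + origin terminal + freight + insurance = 41124.57 + 407.86 + 1743.65 + 204.59 = 43480.67
Ad valorem component: 43480.67 × 2.2% = 956.57
Specific component: 935 × 2.49 = 2328.15
Import duty = 956.57 + 2328.15 = 3284.72
Buyer bears: origin terminal 407.86 + freight 1743.65 + insurance 204.59 + destination terminal 311.31 + brokerage 219.91 + delivery 1829.61 + duty 3284.72 = 8001.65
Landed cost = invoice 41124.57 + 8001.65 = 49126.22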